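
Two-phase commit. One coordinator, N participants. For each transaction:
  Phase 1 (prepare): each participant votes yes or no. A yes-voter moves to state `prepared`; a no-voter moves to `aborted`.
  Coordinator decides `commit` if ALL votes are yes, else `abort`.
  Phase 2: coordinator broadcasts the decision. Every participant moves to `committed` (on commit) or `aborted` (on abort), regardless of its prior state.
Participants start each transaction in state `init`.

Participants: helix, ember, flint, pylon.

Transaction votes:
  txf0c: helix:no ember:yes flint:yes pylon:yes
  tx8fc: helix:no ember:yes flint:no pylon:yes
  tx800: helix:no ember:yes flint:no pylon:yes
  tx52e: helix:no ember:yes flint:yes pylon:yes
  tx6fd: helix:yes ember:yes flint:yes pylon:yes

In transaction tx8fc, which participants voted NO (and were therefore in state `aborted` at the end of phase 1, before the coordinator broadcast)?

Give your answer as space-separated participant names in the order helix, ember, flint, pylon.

Txn tx8fc phase 1: helix no -> aborted; ember yes -> prepared; flint no -> aborted; pylon yes -> prepared

Answer: helix flint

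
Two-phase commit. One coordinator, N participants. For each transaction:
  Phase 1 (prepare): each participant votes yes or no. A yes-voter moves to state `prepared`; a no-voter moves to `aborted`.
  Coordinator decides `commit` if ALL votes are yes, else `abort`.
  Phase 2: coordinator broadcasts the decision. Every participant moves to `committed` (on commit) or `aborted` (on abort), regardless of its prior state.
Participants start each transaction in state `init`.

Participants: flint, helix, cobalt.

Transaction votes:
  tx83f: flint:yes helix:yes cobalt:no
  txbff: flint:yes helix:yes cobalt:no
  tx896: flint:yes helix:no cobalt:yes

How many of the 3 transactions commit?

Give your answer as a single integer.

Answer: 0

Derivation:
tx83f: no from cobalt -> abort (commits=0)
txbff: no from cobalt -> abort (commits=0)
tx896: no from helix -> abort (commits=0)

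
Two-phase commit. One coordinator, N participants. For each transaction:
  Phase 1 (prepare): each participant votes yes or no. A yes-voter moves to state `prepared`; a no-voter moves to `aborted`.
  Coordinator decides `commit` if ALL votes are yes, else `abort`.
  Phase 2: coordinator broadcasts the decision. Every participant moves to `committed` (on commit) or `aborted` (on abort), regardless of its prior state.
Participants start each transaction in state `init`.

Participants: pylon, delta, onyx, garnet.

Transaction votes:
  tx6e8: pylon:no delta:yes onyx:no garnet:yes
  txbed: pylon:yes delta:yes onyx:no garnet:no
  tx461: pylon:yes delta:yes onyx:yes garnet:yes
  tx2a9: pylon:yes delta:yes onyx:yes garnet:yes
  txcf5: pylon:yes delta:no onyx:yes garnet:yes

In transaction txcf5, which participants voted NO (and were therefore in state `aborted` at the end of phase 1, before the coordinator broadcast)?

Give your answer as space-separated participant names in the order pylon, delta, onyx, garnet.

Txn txcf5 phase 1: pylon yes -> prepared; delta no -> aborted; onyx yes -> prepared; garnet yes -> prepared

Answer: delta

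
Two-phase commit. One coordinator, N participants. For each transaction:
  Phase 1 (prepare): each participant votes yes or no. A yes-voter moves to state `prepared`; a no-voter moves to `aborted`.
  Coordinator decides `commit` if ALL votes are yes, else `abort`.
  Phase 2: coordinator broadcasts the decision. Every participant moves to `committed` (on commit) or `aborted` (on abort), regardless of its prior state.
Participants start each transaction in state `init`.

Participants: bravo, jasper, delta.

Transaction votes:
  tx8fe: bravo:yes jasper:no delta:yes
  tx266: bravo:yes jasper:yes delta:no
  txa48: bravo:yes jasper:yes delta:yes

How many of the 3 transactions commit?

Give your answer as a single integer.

tx8fe: no from jasper -> abort (commits=0)
tx266: no from delta -> abort (commits=0)
txa48: all yes -> commit (commits=1)

Answer: 1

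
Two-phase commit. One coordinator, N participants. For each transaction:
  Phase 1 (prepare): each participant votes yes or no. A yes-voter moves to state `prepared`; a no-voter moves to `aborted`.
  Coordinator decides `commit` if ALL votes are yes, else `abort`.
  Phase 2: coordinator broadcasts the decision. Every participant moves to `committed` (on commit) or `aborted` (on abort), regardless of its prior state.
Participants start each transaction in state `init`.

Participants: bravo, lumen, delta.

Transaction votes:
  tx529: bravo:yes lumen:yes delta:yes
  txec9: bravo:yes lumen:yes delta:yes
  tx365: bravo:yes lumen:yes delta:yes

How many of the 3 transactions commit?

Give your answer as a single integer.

tx529: all yes -> commit (commits=1)
txec9: all yes -> commit (commits=2)
tx365: all yes -> commit (commits=3)

Answer: 3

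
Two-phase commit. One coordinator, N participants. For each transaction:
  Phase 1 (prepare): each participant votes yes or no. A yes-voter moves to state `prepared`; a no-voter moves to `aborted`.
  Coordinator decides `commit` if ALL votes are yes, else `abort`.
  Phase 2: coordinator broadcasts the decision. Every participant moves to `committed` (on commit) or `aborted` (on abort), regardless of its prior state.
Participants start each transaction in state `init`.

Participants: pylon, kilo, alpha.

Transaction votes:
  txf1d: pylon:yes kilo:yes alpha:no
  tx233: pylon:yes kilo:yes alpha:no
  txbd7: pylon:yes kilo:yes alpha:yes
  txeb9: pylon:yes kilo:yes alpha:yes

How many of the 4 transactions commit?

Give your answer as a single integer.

Answer: 2

Derivation:
txf1d: no from alpha -> abort (commits=0)
tx233: no from alpha -> abort (commits=0)
txbd7: all yes -> commit (commits=1)
txeb9: all yes -> commit (commits=2)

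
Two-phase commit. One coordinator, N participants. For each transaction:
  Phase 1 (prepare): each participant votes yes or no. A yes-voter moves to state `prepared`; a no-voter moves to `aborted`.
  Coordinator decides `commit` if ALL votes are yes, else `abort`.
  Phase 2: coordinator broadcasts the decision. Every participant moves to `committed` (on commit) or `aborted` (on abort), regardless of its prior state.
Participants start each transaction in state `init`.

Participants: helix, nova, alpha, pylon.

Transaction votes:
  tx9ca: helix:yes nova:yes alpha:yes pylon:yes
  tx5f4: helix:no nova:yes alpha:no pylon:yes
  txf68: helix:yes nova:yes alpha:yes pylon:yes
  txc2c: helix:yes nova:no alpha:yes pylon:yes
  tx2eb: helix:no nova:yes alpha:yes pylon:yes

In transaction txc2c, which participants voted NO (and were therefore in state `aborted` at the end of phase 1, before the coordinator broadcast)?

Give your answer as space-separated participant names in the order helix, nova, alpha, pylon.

Txn txc2c phase 1: helix yes -> prepared; nova no -> aborted; alpha yes -> prepared; pylon yes -> prepared

Answer: nova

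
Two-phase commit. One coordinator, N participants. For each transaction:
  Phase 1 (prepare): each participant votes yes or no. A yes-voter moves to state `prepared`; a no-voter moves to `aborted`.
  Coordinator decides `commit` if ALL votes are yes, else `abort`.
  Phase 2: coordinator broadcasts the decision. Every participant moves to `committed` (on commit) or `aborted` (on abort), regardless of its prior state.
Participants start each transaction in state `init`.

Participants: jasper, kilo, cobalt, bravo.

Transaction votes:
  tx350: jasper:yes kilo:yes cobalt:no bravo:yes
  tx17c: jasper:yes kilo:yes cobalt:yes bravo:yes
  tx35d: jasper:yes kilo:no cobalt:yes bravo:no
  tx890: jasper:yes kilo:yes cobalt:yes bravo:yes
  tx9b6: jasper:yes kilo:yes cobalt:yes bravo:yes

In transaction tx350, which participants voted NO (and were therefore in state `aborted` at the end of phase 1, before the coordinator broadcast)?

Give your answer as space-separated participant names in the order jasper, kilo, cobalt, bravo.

Txn tx350 phase 1: jasper yes -> prepared; kilo yes -> prepared; cobalt no -> aborted; bravo yes -> prepared

Answer: cobalt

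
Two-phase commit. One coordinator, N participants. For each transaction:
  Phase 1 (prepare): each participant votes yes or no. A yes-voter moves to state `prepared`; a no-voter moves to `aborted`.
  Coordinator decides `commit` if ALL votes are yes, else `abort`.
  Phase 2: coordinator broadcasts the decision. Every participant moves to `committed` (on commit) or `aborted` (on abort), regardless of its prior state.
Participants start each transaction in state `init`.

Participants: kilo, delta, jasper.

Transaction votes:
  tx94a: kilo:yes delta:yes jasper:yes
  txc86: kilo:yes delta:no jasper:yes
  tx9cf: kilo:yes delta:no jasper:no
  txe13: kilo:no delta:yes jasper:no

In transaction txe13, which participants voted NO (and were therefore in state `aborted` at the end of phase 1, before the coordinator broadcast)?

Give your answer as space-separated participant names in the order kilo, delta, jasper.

Answer: kilo jasper

Derivation:
Txn txe13 phase 1: kilo no -> aborted; delta yes -> prepared; jasper no -> aborted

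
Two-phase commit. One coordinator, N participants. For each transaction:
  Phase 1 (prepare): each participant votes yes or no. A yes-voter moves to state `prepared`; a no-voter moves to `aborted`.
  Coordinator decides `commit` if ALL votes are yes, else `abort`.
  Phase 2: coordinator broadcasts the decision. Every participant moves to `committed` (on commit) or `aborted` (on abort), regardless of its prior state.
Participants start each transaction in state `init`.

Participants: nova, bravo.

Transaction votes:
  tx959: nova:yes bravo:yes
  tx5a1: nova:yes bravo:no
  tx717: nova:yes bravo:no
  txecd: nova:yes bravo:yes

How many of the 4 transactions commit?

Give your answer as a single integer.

Answer: 2

Derivation:
tx959: all yes -> commit (commits=1)
tx5a1: no from bravo -> abort (commits=1)
tx717: no from bravo -> abort (commits=1)
txecd: all yes -> commit (commits=2)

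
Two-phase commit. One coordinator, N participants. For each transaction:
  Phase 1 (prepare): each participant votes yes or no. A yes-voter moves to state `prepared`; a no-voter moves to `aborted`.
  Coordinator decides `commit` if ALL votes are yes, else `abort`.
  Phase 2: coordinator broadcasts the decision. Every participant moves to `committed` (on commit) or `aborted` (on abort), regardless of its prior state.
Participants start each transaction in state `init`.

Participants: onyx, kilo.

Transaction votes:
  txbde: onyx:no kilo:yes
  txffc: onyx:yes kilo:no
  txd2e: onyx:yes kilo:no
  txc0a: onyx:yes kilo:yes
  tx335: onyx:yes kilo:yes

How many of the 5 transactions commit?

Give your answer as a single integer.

Answer: 2

Derivation:
txbde: no from onyx -> abort (commits=0)
txffc: no from kilo -> abort (commits=0)
txd2e: no from kilo -> abort (commits=0)
txc0a: all yes -> commit (commits=1)
tx335: all yes -> commit (commits=2)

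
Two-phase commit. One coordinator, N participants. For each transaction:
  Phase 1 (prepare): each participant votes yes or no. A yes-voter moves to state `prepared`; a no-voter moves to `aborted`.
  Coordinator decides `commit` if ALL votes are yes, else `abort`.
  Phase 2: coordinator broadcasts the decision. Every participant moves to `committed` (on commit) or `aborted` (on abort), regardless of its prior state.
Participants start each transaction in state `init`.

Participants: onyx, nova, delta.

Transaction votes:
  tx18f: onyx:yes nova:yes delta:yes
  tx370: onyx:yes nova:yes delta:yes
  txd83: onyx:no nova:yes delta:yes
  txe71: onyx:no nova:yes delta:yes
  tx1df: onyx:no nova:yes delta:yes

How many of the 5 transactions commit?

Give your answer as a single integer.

Answer: 2

Derivation:
tx18f: all yes -> commit (commits=1)
tx370: all yes -> commit (commits=2)
txd83: no from onyx -> abort (commits=2)
txe71: no from onyx -> abort (commits=2)
tx1df: no from onyx -> abort (commits=2)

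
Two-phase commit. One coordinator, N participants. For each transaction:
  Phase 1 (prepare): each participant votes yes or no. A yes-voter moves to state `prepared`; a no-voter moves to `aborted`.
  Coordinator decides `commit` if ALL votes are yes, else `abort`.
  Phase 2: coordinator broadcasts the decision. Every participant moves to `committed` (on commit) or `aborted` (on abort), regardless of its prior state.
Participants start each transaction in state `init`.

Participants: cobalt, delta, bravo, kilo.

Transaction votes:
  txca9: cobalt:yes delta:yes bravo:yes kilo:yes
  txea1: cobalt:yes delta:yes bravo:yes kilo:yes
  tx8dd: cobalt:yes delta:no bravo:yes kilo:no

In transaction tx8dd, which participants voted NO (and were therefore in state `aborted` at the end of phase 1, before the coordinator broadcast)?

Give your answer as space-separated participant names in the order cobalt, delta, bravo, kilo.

Txn tx8dd phase 1: cobalt yes -> prepared; delta no -> aborted; bravo yes -> prepared; kilo no -> aborted

Answer: delta kilo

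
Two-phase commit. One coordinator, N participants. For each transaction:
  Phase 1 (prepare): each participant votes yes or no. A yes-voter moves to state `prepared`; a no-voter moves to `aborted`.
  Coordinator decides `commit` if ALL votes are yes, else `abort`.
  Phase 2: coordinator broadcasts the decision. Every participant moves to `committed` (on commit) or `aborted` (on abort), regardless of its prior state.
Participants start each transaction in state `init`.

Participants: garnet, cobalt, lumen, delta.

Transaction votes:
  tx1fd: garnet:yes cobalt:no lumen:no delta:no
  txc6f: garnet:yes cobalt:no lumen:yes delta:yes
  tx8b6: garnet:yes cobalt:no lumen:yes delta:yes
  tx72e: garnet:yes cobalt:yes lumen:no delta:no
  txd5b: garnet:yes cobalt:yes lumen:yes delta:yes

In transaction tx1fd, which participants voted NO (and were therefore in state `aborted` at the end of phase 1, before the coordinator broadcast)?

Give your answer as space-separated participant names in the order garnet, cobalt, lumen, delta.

Txn tx1fd phase 1: garnet yes -> prepared; cobalt no -> aborted; lumen no -> aborted; delta no -> aborted

Answer: cobalt lumen delta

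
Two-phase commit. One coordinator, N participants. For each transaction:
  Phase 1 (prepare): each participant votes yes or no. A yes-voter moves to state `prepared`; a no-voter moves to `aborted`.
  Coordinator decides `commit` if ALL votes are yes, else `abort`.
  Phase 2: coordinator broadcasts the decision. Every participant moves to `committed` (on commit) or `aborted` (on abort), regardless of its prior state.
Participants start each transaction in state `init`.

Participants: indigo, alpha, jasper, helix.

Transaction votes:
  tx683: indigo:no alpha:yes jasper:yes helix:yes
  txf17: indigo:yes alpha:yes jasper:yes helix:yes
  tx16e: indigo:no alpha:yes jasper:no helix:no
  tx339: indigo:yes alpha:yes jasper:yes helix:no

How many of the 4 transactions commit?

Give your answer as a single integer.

tx683: no from indigo -> abort (commits=0)
txf17: all yes -> commit (commits=1)
tx16e: no from indigo, jasper, helix -> abort (commits=1)
tx339: no from helix -> abort (commits=1)

Answer: 1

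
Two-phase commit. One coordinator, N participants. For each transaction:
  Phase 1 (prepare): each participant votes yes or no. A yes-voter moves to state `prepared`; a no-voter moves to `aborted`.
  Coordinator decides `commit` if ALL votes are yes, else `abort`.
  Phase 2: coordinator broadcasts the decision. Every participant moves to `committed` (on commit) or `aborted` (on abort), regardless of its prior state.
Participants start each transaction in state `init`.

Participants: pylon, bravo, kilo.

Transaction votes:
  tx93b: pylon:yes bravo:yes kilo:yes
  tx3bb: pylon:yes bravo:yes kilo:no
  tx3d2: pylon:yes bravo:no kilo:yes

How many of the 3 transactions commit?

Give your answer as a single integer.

Answer: 1

Derivation:
tx93b: all yes -> commit (commits=1)
tx3bb: no from kilo -> abort (commits=1)
tx3d2: no from bravo -> abort (commits=1)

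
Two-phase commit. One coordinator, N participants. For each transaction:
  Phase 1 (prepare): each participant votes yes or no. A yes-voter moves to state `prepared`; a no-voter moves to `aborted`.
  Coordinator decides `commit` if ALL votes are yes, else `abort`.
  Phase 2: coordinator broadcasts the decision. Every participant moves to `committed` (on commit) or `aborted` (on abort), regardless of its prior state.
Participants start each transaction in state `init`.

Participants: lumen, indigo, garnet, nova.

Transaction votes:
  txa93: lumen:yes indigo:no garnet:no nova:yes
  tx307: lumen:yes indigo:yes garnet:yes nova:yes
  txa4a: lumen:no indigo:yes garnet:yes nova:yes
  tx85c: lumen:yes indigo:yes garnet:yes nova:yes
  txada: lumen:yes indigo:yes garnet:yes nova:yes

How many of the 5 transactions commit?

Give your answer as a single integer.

Answer: 3

Derivation:
txa93: no from indigo, garnet -> abort (commits=0)
tx307: all yes -> commit (commits=1)
txa4a: no from lumen -> abort (commits=1)
tx85c: all yes -> commit (commits=2)
txada: all yes -> commit (commits=3)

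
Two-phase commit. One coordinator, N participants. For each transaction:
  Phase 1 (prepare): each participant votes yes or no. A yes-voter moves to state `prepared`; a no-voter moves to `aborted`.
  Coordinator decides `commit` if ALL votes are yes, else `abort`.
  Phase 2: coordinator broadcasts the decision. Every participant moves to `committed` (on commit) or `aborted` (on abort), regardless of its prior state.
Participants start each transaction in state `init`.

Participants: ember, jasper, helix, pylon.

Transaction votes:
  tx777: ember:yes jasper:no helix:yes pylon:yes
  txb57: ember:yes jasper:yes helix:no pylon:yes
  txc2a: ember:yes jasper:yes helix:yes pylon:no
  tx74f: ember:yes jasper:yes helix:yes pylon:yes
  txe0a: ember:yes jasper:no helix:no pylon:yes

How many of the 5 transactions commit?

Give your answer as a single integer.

Answer: 1

Derivation:
tx777: no from jasper -> abort (commits=0)
txb57: no from helix -> abort (commits=0)
txc2a: no from pylon -> abort (commits=0)
tx74f: all yes -> commit (commits=1)
txe0a: no from jasper, helix -> abort (commits=1)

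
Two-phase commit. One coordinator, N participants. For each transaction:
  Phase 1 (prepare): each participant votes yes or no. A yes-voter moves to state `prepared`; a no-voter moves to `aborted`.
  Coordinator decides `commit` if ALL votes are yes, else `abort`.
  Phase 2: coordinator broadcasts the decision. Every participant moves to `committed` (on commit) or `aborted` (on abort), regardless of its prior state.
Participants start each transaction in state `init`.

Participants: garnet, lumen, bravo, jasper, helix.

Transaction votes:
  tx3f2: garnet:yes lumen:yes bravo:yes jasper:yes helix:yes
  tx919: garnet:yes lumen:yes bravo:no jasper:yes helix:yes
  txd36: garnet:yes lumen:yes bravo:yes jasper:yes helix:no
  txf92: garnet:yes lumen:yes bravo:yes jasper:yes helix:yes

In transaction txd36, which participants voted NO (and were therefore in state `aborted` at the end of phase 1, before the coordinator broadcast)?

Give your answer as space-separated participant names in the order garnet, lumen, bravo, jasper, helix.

Txn txd36 phase 1: garnet yes -> prepared; lumen yes -> prepared; bravo yes -> prepared; jasper yes -> prepared; helix no -> aborted

Answer: helix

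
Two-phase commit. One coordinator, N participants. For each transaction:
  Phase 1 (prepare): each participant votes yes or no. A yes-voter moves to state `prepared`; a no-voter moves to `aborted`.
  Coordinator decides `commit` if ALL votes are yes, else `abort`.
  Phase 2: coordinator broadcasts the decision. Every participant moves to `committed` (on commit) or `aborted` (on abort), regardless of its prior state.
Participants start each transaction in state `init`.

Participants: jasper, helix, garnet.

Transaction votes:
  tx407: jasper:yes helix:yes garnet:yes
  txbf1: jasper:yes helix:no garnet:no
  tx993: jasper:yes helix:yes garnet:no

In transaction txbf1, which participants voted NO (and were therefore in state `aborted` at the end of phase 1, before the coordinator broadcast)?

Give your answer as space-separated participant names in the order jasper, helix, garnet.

Txn txbf1 phase 1: jasper yes -> prepared; helix no -> aborted; garnet no -> aborted

Answer: helix garnet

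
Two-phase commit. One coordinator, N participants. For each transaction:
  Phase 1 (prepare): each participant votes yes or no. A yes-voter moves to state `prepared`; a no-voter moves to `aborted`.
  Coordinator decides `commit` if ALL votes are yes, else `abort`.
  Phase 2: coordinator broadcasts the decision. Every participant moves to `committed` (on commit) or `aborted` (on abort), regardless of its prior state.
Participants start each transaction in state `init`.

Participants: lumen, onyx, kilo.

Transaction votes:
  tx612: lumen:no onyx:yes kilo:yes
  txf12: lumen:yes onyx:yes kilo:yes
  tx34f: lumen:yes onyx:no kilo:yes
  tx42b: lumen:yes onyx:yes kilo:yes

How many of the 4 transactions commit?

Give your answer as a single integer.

tx612: no from lumen -> abort (commits=0)
txf12: all yes -> commit (commits=1)
tx34f: no from onyx -> abort (commits=1)
tx42b: all yes -> commit (commits=2)

Answer: 2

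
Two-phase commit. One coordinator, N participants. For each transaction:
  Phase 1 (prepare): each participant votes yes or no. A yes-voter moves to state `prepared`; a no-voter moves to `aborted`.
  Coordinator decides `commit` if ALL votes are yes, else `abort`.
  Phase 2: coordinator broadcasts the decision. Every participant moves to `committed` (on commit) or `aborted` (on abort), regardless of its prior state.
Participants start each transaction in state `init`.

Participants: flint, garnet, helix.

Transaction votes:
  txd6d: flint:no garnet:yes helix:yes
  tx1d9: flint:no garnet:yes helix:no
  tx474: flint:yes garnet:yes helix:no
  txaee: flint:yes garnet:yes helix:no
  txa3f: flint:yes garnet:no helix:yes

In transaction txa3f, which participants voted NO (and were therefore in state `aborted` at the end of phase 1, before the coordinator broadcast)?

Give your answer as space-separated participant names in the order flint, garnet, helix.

Txn txa3f phase 1: flint yes -> prepared; garnet no -> aborted; helix yes -> prepared

Answer: garnet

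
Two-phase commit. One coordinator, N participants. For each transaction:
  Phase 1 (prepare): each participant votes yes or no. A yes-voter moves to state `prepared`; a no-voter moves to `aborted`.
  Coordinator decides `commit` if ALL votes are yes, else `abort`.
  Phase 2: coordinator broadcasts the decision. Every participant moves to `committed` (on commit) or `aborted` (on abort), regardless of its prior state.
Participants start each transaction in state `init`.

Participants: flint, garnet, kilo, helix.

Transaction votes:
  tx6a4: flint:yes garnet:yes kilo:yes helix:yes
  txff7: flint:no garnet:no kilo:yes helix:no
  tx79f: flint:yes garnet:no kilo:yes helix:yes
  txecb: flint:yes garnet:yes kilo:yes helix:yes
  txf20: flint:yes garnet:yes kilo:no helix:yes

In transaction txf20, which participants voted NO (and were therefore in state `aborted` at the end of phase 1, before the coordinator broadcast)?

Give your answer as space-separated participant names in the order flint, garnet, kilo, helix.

Answer: kilo

Derivation:
Txn txf20 phase 1: flint yes -> prepared; garnet yes -> prepared; kilo no -> aborted; helix yes -> prepared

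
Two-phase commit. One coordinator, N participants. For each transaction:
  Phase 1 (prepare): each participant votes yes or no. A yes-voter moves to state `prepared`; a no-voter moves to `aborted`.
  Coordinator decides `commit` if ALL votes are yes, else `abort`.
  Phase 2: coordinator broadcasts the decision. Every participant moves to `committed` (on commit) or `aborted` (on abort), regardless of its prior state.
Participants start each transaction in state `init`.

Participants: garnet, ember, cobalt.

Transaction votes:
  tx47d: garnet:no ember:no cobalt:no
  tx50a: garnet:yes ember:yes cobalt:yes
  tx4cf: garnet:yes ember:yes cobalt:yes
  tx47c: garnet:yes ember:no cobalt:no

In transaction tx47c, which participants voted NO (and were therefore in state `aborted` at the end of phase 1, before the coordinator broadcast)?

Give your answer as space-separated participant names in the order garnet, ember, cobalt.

Answer: ember cobalt

Derivation:
Txn tx47c phase 1: garnet yes -> prepared; ember no -> aborted; cobalt no -> aborted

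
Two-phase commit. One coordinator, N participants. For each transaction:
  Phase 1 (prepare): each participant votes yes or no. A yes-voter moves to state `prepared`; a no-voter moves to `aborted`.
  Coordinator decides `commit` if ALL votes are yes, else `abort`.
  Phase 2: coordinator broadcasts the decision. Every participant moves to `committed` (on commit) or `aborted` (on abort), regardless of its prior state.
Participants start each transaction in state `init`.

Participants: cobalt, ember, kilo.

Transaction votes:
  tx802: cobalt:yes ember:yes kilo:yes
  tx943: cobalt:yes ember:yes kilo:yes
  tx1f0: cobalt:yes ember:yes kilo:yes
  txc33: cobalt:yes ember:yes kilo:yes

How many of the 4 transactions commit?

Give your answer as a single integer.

Answer: 4

Derivation:
tx802: all yes -> commit (commits=1)
tx943: all yes -> commit (commits=2)
tx1f0: all yes -> commit (commits=3)
txc33: all yes -> commit (commits=4)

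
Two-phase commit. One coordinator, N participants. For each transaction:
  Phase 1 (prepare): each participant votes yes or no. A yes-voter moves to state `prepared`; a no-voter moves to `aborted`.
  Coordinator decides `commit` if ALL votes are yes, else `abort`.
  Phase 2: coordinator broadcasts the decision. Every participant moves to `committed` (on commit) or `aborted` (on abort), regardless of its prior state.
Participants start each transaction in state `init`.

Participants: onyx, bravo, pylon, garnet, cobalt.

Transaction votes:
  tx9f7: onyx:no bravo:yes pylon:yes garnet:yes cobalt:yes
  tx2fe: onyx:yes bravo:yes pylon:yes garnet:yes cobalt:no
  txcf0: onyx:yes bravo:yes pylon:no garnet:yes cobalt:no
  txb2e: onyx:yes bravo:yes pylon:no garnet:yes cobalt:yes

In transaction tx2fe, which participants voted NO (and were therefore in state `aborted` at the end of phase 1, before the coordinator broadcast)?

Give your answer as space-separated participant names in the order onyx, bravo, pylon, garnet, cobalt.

Txn tx2fe phase 1: onyx yes -> prepared; bravo yes -> prepared; pylon yes -> prepared; garnet yes -> prepared; cobalt no -> aborted

Answer: cobalt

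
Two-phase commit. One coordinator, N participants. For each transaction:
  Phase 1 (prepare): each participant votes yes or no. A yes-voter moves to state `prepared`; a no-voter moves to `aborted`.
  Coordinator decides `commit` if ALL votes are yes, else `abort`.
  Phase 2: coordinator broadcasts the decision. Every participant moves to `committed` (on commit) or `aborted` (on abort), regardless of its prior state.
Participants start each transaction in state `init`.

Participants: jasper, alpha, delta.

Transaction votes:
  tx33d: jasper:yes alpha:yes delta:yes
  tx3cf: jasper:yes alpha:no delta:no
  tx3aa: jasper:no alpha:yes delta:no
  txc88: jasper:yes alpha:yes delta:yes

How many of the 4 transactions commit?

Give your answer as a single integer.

tx33d: all yes -> commit (commits=1)
tx3cf: no from alpha, delta -> abort (commits=1)
tx3aa: no from jasper, delta -> abort (commits=1)
txc88: all yes -> commit (commits=2)

Answer: 2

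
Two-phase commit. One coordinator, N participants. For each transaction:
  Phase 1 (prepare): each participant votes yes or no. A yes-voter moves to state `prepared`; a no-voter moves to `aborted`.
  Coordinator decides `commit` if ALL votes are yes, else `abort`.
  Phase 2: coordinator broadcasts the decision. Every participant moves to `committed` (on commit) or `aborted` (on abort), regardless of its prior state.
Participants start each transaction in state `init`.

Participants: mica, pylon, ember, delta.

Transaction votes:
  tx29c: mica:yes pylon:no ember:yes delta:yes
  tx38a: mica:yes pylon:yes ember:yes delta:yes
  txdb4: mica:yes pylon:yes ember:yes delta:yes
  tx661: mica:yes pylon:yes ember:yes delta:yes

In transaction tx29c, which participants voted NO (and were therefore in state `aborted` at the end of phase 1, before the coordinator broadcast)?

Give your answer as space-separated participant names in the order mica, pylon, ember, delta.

Answer: pylon

Derivation:
Txn tx29c phase 1: mica yes -> prepared; pylon no -> aborted; ember yes -> prepared; delta yes -> prepared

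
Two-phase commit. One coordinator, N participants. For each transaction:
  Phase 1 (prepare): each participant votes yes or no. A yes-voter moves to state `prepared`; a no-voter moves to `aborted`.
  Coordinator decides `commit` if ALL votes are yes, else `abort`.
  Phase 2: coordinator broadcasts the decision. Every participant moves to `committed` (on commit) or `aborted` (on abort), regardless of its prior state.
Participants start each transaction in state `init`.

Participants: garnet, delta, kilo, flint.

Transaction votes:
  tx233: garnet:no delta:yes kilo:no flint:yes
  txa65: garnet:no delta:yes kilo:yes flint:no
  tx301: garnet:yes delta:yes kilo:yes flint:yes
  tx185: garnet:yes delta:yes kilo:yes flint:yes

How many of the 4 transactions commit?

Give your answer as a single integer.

Answer: 2

Derivation:
tx233: no from garnet, kilo -> abort (commits=0)
txa65: no from garnet, flint -> abort (commits=0)
tx301: all yes -> commit (commits=1)
tx185: all yes -> commit (commits=2)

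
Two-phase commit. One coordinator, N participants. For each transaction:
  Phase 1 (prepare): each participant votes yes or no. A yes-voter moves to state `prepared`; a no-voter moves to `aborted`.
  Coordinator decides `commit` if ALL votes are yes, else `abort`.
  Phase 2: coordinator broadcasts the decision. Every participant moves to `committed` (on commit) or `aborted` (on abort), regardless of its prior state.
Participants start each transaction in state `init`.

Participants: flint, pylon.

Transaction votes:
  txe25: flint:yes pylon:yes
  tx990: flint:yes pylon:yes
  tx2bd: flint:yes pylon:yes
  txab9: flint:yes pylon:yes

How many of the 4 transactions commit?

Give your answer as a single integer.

txe25: all yes -> commit (commits=1)
tx990: all yes -> commit (commits=2)
tx2bd: all yes -> commit (commits=3)
txab9: all yes -> commit (commits=4)

Answer: 4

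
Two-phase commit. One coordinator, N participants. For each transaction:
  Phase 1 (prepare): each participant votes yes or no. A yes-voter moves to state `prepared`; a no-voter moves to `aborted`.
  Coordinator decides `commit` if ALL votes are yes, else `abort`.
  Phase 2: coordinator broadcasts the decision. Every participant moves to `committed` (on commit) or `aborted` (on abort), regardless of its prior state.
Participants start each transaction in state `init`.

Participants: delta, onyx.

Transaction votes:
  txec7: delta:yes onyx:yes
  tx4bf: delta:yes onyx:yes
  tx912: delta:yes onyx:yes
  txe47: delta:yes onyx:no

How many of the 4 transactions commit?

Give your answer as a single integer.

txec7: all yes -> commit (commits=1)
tx4bf: all yes -> commit (commits=2)
tx912: all yes -> commit (commits=3)
txe47: no from onyx -> abort (commits=3)

Answer: 3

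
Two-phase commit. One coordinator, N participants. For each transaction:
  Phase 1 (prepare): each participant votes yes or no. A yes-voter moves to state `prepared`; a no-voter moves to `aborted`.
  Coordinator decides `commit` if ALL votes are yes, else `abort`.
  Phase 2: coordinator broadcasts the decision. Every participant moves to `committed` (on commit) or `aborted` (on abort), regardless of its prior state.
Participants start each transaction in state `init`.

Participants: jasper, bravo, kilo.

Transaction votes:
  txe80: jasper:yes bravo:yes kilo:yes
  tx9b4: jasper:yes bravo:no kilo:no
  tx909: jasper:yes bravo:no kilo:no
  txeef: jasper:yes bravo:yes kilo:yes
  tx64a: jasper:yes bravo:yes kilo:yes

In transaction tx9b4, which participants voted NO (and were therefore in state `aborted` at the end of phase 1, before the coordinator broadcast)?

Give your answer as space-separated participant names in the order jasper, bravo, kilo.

Txn tx9b4 phase 1: jasper yes -> prepared; bravo no -> aborted; kilo no -> aborted

Answer: bravo kilo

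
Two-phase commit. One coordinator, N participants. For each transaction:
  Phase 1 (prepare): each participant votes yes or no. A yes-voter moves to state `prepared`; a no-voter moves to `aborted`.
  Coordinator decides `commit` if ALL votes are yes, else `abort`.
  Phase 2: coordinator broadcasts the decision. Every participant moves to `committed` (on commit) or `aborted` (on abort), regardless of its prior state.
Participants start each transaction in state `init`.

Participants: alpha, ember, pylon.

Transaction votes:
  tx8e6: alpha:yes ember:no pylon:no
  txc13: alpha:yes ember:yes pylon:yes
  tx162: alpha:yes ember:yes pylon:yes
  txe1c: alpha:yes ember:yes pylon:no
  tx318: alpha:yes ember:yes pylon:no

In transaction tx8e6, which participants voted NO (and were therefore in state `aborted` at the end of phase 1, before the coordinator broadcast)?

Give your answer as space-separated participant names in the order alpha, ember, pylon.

Txn tx8e6 phase 1: alpha yes -> prepared; ember no -> aborted; pylon no -> aborted

Answer: ember pylon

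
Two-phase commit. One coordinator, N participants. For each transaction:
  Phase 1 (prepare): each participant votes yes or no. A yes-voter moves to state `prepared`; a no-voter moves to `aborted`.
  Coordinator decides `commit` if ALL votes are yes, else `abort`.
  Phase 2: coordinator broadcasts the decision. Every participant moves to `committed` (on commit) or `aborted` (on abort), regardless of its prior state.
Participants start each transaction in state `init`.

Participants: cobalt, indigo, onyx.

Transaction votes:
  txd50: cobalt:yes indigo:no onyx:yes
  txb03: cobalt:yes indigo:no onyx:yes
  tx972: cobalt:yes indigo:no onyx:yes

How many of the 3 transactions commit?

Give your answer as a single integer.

txd50: no from indigo -> abort (commits=0)
txb03: no from indigo -> abort (commits=0)
tx972: no from indigo -> abort (commits=0)

Answer: 0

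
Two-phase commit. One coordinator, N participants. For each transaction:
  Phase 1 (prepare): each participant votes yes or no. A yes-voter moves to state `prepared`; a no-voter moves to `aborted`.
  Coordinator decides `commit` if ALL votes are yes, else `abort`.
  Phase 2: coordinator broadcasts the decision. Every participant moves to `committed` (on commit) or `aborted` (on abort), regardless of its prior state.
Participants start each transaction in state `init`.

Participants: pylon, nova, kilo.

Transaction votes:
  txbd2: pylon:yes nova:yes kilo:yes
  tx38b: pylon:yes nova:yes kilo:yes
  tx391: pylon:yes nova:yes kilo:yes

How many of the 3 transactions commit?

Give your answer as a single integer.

txbd2: all yes -> commit (commits=1)
tx38b: all yes -> commit (commits=2)
tx391: all yes -> commit (commits=3)

Answer: 3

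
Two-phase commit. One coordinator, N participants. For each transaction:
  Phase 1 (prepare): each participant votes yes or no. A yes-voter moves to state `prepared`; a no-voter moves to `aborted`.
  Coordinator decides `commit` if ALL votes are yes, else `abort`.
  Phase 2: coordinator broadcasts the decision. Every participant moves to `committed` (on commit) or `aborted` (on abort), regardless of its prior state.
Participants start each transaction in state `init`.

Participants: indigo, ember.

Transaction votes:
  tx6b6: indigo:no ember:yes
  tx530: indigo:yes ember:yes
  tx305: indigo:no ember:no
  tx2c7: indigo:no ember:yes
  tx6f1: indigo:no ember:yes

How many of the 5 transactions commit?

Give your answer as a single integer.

Answer: 1

Derivation:
tx6b6: no from indigo -> abort (commits=0)
tx530: all yes -> commit (commits=1)
tx305: no from indigo, ember -> abort (commits=1)
tx2c7: no from indigo -> abort (commits=1)
tx6f1: no from indigo -> abort (commits=1)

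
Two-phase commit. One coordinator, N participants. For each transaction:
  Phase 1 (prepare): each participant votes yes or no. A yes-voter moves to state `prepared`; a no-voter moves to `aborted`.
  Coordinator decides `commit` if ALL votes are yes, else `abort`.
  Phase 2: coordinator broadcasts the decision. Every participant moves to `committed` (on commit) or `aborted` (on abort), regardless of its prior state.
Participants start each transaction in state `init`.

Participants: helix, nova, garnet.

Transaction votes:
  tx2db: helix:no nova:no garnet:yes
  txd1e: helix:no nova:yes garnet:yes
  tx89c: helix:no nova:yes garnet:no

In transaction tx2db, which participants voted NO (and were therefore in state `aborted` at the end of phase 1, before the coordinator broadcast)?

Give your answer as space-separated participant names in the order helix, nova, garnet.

Txn tx2db phase 1: helix no -> aborted; nova no -> aborted; garnet yes -> prepared

Answer: helix nova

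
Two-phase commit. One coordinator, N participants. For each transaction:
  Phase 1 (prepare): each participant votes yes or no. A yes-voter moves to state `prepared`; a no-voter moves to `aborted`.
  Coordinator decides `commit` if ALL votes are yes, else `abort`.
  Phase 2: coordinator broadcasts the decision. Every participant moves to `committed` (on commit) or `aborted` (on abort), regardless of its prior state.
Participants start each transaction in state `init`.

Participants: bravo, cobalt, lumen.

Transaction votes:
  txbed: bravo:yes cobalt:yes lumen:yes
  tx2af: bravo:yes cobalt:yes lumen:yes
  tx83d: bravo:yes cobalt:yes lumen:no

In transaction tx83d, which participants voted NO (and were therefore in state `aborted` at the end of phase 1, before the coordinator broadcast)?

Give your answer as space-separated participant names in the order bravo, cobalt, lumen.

Txn tx83d phase 1: bravo yes -> prepared; cobalt yes -> prepared; lumen no -> aborted

Answer: lumen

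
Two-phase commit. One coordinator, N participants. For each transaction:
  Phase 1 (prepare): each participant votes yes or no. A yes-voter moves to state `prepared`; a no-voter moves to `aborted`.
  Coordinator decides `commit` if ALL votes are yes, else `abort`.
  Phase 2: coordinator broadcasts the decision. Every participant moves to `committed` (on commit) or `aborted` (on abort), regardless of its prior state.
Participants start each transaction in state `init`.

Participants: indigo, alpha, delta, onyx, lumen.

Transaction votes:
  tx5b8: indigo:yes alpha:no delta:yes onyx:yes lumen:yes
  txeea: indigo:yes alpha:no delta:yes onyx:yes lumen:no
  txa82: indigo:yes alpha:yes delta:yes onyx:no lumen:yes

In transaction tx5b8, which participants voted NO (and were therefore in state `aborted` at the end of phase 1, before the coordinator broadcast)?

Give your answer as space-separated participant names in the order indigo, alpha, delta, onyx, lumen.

Answer: alpha

Derivation:
Txn tx5b8 phase 1: indigo yes -> prepared; alpha no -> aborted; delta yes -> prepared; onyx yes -> prepared; lumen yes -> prepared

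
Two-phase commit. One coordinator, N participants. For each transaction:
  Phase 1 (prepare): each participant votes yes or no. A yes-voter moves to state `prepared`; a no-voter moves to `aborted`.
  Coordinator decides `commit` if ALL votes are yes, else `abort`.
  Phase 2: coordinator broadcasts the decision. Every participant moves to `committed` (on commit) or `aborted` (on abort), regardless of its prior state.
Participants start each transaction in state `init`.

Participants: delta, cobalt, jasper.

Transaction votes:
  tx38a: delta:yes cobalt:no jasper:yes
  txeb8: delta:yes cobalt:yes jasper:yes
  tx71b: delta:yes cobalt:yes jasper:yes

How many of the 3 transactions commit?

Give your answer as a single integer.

Answer: 2

Derivation:
tx38a: no from cobalt -> abort (commits=0)
txeb8: all yes -> commit (commits=1)
tx71b: all yes -> commit (commits=2)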